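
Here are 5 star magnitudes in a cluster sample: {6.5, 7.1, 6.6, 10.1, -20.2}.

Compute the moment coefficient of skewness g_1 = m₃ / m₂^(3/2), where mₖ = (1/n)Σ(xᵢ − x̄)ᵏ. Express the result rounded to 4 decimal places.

-1.4461

x̄ = (6.5 + 7.1 + 6.6 + 10.1 - 20.2) / 5 = 2.0200
deviations (xᵢ − x̄): 4.4800, 5.0800, 4.5800, 8.0800, -22.2200
Σ(xᵢ − x̄)² = 625.8680 ⇒ m₂ = 625.8680/5 = 125.17360
Σ(xᵢ − x̄)³ = -10126.0471 ⇒ m₃ = -10126.0471/5 = -2025.20942
m₂^(3/2) = 125.17360^(1.5) = 1400.45486
g_1 = m₃ / m₂^(3/2) = -2025.20942 / 1400.45486 ≈ -1.4461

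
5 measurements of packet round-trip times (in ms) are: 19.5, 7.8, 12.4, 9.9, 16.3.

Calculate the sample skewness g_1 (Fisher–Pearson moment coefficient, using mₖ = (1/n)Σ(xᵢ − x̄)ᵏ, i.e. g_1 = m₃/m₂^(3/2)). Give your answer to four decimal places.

x̄ = (19.5 + 7.8 + 12.4 + 9.9 + 16.3) / 5 = 13.1800
deviations (xᵢ − x̄): 6.3200, -5.3800, -0.7800, -3.2800, 3.1200
Σ(xᵢ − x̄)² = 89.9880 ⇒ m₂ = 89.9880/5 = 17.99760
Σ(xᵢ − x̄)³ = 91.3243 ⇒ m₃ = 91.3243/5 = 18.26486
m₂^(3/2) = 17.99760^(1.5) = 76.35226
g_1 = m₃ / m₂^(3/2) = 18.26486 / 76.35226 ≈ 0.2392

0.2392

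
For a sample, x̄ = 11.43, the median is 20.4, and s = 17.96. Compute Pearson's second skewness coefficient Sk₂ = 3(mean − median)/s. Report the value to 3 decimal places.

Sk₂ = 3(11.43 − 20.4) / 17.96 = 3 × -8.9700 / 17.96
    = -26.9100 / 17.96 ≈ -1.498

-1.498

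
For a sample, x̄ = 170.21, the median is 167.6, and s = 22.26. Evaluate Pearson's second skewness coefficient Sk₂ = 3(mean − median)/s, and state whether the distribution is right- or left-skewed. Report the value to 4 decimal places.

Sk₂ = 3(170.21 − 167.6) / 22.26 = 3 × 2.6100 / 22.26
    = 7.8300 / 22.26 ≈ 0.3518
Sk₂ > 0 ⇒ mean > median ⇒ right-skewed (positive skew).

0.3518, right-skewed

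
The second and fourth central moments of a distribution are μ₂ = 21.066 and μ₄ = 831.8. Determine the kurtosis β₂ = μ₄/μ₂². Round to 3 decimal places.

μ₂² = 21.066² = 443.77636
μ₄/μ₂² = 831.8 / 443.77636 = 1.87437
β₂ ≈ 1.874

1.874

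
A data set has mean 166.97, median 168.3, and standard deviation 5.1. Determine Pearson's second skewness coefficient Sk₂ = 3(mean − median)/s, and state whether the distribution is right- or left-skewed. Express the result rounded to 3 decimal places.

-0.782, left-skewed

Sk₂ = 3(166.97 − 168.3) / 5.1 = 3 × -1.3300 / 5.1
    = -3.9900 / 5.1 ≈ -0.782
Sk₂ < 0 ⇒ mean < median ⇒ left-skewed (negative skew).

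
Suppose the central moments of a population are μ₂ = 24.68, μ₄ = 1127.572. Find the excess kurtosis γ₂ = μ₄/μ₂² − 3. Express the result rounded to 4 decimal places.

μ₂² = 24.68² = 609.10240
μ₄/μ₂² = 1127.572 / 609.10240 = 1.85120
γ₂ = 1.85120 − 3 ≈ -1.1488

-1.1488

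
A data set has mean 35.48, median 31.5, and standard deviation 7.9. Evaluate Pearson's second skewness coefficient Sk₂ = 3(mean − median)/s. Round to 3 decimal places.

Sk₂ = 3(35.48 − 31.5) / 7.9 = 3 × 3.9800 / 7.9
    = 11.9400 / 7.9 ≈ 1.511

1.511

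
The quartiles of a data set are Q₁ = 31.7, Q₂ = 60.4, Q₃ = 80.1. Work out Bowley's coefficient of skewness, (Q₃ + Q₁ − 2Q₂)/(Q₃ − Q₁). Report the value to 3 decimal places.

-0.186

numerator: Q₃ + Q₁ − 2Q₂ = 80.1 + 31.7 − 2×60.4 = -9.0000
denominator: Q₃ − Q₁ = 80.1 − 31.7 = 48.4000
Bowley skewness = -9.0000 / 48.4000 ≈ -0.186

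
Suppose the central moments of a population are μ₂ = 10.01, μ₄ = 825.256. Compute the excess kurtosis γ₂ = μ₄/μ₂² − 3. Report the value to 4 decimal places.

5.2361

μ₂² = 10.01² = 100.20010
μ₄/μ₂² = 825.256 / 100.20010 = 8.23608
γ₂ = 8.23608 − 3 ≈ 5.2361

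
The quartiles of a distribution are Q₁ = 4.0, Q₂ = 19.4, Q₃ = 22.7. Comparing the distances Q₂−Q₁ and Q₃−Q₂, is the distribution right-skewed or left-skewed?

Q₂ − Q₁ = 15.4;  Q₃ − Q₂ = 3.3
Q₂ − Q₁ > Q₃ − Q₂ ⇒ the lower half is more spread out ⇒ left-skewed.

left-skewed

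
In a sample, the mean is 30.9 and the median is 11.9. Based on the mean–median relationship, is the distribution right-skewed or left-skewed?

right-skewed

mean − median = 30.9 − 11.9 = 19.0
mean > median ⇒ the longer tail is on the right ⇒ right-skewed (positively skewed).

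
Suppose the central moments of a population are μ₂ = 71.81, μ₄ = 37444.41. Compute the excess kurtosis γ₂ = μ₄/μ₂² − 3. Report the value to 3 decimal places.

4.261

μ₂² = 71.81² = 5156.67610
μ₄/μ₂² = 37444.41 / 5156.67610 = 7.26135
γ₂ = 7.26135 − 3 ≈ 4.261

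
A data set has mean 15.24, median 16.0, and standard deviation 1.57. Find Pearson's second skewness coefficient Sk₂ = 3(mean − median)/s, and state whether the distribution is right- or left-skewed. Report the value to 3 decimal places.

Sk₂ = 3(15.24 − 16.0) / 1.57 = 3 × -0.7600 / 1.57
    = -2.2800 / 1.57 ≈ -1.452
Sk₂ < 0 ⇒ mean < median ⇒ left-skewed (negative skew).

-1.452, left-skewed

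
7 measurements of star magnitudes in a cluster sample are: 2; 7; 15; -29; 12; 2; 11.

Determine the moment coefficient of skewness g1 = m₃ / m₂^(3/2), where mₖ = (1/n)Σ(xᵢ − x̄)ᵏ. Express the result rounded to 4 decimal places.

-1.5894

x̄ = (2 + 7 + 15 - 29 + 12 + 2 + 11) / 7 = 2.8571
deviations (xᵢ − x̄): -0.8571, 4.1429, 12.1429, -31.8571, 9.1429, -0.8571, 8.1429
Σ(xᵢ − x̄)² = 1330.8571 ⇒ m₂ = 1330.8571/7 = 190.12245
Σ(xᵢ − x̄)³ = -29166.6122 ⇒ m₃ = -29166.6122/7 = -4166.65889
m₂^(3/2) = 190.12245^(1.5) = 2621.50143
g1 = m₃ / m₂^(3/2) = -4166.65889 / 2621.50143 ≈ -1.5894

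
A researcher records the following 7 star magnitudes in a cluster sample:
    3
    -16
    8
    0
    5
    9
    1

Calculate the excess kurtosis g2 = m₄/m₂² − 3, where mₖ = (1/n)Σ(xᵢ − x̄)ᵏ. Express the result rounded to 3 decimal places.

x̄ = 1.4286
Σ(xᵢ − x̄)² = 421.7143 ⇒ m₂ = 60.24490
Σ(xᵢ − x̄)⁴ = 97591.3120 ⇒ m₄ = 13941.61599
m₂² = 3629.44773
g2 = m₄/m₂² − 3 = 3.84125 − 3 ≈ 0.841

0.841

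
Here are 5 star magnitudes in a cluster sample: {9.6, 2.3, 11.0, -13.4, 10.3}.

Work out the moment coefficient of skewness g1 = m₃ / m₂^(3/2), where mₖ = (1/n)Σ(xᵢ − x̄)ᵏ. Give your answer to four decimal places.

x̄ = (9.6 + 2.3 + 11.0 - 13.4 + 10.3) / 5 = 3.9600
deviations (xᵢ − x̄): 5.6400, -1.6600, 7.0400, -17.3600, 6.3400
Σ(xᵢ − x̄)² = 425.6920 ⇒ m₂ = 425.6920/5 = 85.13840
Σ(xᵢ − x̄)³ = -4453.1906 ⇒ m₃ = -4453.1906/5 = -890.63813
m₂^(3/2) = 85.13840^(1.5) = 785.57604
g1 = m₃ / m₂^(3/2) = -890.63813 / 785.57604 ≈ -1.1337

-1.1337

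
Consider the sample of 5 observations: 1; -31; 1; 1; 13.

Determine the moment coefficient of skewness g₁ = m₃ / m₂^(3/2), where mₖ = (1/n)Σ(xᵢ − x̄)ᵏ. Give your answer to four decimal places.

x̄ = (1 - 31 + 1 + 1 + 13) / 5 = -3.0000
deviations (xᵢ − x̄): 4.0000, -28.0000, 4.0000, 4.0000, 16.0000
Σ(xᵢ − x̄)² = 1088.0000 ⇒ m₂ = 1088.0000/5 = 217.60000
Σ(xᵢ − x̄)³ = -17664.0000 ⇒ m₃ = -17664.0000/5 = -3532.80000
m₂^(3/2) = 217.60000^(1.5) = 3209.87660
g₁ = m₃ / m₂^(3/2) = -3532.80000 / 3209.87660 ≈ -1.1006

-1.1006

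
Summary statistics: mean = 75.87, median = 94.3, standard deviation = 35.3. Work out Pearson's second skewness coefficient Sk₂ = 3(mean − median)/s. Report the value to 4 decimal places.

Sk₂ = 3(75.87 − 94.3) / 35.3 = 3 × -18.4300 / 35.3
    = -55.2900 / 35.3 ≈ -1.5663

-1.5663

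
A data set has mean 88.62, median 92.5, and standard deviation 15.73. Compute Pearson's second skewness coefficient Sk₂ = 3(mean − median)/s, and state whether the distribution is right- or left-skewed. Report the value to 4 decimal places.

-0.7400, left-skewed

Sk₂ = 3(88.62 − 92.5) / 15.73 = 3 × -3.8800 / 15.73
    = -11.6400 / 15.73 ≈ -0.7400
Sk₂ < 0 ⇒ mean < median ⇒ left-skewed (negative skew).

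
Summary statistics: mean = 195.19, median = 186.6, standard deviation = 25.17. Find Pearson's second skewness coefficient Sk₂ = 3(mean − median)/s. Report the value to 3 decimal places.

Sk₂ = 3(195.19 − 186.6) / 25.17 = 3 × 8.5900 / 25.17
    = 25.7700 / 25.17 ≈ 1.024

1.024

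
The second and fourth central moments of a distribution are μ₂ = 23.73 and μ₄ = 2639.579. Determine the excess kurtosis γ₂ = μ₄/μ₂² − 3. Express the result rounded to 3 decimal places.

μ₂² = 23.73² = 563.11290
μ₄/μ₂² = 2639.579 / 563.11290 = 4.68748
γ₂ = 4.68748 − 3 ≈ 1.687

1.687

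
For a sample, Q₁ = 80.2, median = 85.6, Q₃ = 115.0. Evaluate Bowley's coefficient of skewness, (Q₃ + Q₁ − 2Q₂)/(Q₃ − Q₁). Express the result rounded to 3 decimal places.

0.690

numerator: Q₃ + Q₁ − 2Q₂ = 115.0 + 80.2 − 2×85.6 = 24.0000
denominator: Q₃ − Q₁ = 115.0 − 80.2 = 34.8000
Bowley skewness = 24.0000 / 34.8000 ≈ 0.690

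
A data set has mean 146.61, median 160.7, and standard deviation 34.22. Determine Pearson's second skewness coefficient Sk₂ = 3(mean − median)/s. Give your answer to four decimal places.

Sk₂ = 3(146.61 − 160.7) / 34.22 = 3 × -14.0900 / 34.22
    = -42.2700 / 34.22 ≈ -1.2352

-1.2352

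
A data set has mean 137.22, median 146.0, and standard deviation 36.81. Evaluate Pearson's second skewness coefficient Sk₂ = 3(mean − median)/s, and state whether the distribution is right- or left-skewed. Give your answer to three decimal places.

-0.716, left-skewed

Sk₂ = 3(137.22 − 146.0) / 36.81 = 3 × -8.7800 / 36.81
    = -26.3400 / 36.81 ≈ -0.716
Sk₂ < 0 ⇒ mean < median ⇒ left-skewed (negative skew).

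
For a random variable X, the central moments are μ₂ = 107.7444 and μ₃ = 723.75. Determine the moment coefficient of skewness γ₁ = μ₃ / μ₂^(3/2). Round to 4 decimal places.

σ = √μ₂ = √107.7444 = 10.38000
σ³ = μ₂^(3/2) = 1118.38687
γ₁ = μ₃/σ³ = 723.75 / 1118.38687 ≈ 0.6471

0.6471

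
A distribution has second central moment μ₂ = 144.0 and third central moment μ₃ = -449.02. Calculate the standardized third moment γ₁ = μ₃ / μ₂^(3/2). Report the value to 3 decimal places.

σ = √μ₂ = √144.0 = 12.00000
σ³ = μ₂^(3/2) = 1728.00000
γ₁ = μ₃/σ³ = -449.02 / 1728.00000 ≈ -0.260

-0.260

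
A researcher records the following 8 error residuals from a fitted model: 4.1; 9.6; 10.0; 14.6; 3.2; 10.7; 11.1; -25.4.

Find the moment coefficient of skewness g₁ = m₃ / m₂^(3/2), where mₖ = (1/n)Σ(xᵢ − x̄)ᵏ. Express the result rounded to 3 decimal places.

x̄ = (4.1 + 9.6 + 10.0 + 14.6 + 3.2 + 10.7 + 11.1 - 25.4) / 8 = 4.7375
deviations (xᵢ − x̄): -0.6375, 4.8625, 5.2625, 9.8625, -1.5375, 5.9625, 6.3625, -30.1375
Σ(xᵢ − x̄)² = 1135.6788 ⇒ m₂ = 1135.6788/8 = 141.95984
Σ(xᵢ − x̄)³ = -25687.2873 ⇒ m₃ = -25687.2873/8 = -3210.91091
m₂^(3/2) = 141.95984^(1.5) = 1691.40757
g₁ = m₃ / m₂^(3/2) = -3210.91091 / 1691.40757 ≈ -1.898

-1.898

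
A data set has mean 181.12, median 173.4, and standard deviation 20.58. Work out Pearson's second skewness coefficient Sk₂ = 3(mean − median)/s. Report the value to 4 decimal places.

Sk₂ = 3(181.12 − 173.4) / 20.58 = 3 × 7.7200 / 20.58
    = 23.1600 / 20.58 ≈ 1.1254

1.1254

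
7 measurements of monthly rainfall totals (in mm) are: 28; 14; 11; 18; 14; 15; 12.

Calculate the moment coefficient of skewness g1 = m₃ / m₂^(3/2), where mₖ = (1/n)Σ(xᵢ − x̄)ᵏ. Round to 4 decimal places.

x̄ = (28 + 14 + 11 + 18 + 14 + 15 + 12) / 7 = 16.0000
deviations (xᵢ − x̄): 12.0000, -2.0000, -5.0000, 2.0000, -2.0000, -1.0000, -4.0000
Σ(xᵢ − x̄)² = 198.0000 ⇒ m₂ = 198.0000/7 = 28.28571
Σ(xᵢ − x̄)³ = 1530.0000 ⇒ m₃ = 1530.0000/7 = 218.57143
m₂^(3/2) = 28.28571^(1.5) = 150.43564
g1 = m₃ / m₂^(3/2) = 218.57143 / 150.43564 ≈ 1.4529

1.4529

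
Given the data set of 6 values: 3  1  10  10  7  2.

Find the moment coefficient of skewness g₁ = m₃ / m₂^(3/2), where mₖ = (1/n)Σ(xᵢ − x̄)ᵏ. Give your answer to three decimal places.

x̄ = (3 + 1 + 10 + 10 + 7 + 2) / 6 = 5.5000
deviations (xᵢ − x̄): -2.5000, -4.5000, 4.5000, 4.5000, 1.5000, -3.5000
Σ(xᵢ − x̄)² = 81.5000 ⇒ m₂ = 81.5000/6 = 13.58333
Σ(xᵢ − x̄)³ = 36.0000 ⇒ m₃ = 36.0000/6 = 6.00000
m₂^(3/2) = 13.58333^(1.5) = 50.06215
g₁ = m₃ / m₂^(3/2) = 6.00000 / 50.06215 ≈ 0.120

0.120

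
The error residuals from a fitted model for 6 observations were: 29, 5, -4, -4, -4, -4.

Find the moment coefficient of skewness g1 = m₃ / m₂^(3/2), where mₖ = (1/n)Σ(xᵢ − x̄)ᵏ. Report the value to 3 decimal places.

x̄ = (29 + 5 - 4 - 4 - 4 - 4) / 6 = 3.0000
deviations (xᵢ − x̄): 26.0000, 2.0000, -7.0000, -7.0000, -7.0000, -7.0000
Σ(xᵢ − x̄)² = 876.0000 ⇒ m₂ = 876.0000/6 = 146.00000
Σ(xᵢ − x̄)³ = 16212.0000 ⇒ m₃ = 16212.0000/6 = 2702.00000
m₂^(3/2) = 146.00000^(1.5) = 1764.12471
g1 = m₃ / m₂^(3/2) = 2702.00000 / 1764.12471 ≈ 1.532

1.532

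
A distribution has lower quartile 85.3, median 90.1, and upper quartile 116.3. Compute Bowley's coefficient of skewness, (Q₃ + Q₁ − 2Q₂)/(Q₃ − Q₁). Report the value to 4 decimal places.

0.6903

numerator: Q₃ + Q₁ − 2Q₂ = 116.3 + 85.3 − 2×90.1 = 21.4000
denominator: Q₃ − Q₁ = 116.3 − 85.3 = 31.0000
Bowley skewness = 21.4000 / 31.0000 ≈ 0.6903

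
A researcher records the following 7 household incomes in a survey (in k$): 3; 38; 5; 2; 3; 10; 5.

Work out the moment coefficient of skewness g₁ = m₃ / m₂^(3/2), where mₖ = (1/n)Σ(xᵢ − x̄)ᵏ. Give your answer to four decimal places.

x̄ = (3 + 38 + 5 + 2 + 3 + 10 + 5) / 7 = 9.4286
deviations (xᵢ − x̄): -6.4286, 28.5714, -4.4286, -7.4286, -6.4286, 0.5714, -4.4286
Σ(xᵢ − x̄)² = 993.7143 ⇒ m₂ = 993.7143/7 = 141.95918
Σ(xᵢ − x̄)³ = 22208.8163 ⇒ m₃ = 22208.8163/7 = 3172.68805
m₂^(3/2) = 141.95918^(1.5) = 1691.39577
g₁ = m₃ / m₂^(3/2) = 3172.68805 / 1691.39577 ≈ 1.8758

1.8758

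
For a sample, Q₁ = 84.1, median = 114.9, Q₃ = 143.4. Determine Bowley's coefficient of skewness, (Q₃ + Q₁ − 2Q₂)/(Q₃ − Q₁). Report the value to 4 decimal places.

numerator: Q₃ + Q₁ − 2Q₂ = 143.4 + 84.1 − 2×114.9 = -2.3000
denominator: Q₃ − Q₁ = 143.4 − 84.1 = 59.3000
Bowley skewness = -2.3000 / 59.3000 ≈ -0.0388

-0.0388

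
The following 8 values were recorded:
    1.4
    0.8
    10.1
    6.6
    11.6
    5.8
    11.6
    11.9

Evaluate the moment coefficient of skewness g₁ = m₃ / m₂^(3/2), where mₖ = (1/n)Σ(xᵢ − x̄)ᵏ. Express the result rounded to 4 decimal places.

-0.4541

x̄ = (1.4 + 0.8 + 10.1 + 6.6 + 11.6 + 5.8 + 11.6 + 11.9) / 8 = 7.4750
deviations (xᵢ − x̄): -6.0750, -6.6750, 2.6250, -0.8750, 4.1250, -1.6750, 4.1250, 4.4250
Σ(xᵢ − x̄)² = 145.5350 ⇒ m₂ = 145.5350/8 = 18.19188
Σ(xᵢ − x̄)³ = -281.8687 ⇒ m₃ = -281.8687/8 = -35.23359
m₂^(3/2) = 18.19188^(1.5) = 77.59187
g₁ = m₃ / m₂^(3/2) = -35.23359 / 77.59187 ≈ -0.4541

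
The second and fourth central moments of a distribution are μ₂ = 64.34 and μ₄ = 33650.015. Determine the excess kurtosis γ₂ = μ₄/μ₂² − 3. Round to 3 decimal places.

μ₂² = 64.34² = 4139.63560
μ₄/μ₂² = 33650.015 / 4139.63560 = 8.12874
γ₂ = 8.12874 − 3 ≈ 5.129

5.129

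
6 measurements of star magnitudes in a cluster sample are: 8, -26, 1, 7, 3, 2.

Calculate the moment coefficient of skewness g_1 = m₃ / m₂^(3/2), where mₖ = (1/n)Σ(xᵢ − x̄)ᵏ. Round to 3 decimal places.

-1.593

x̄ = (8 - 26 + 1 + 7 + 3 + 2) / 6 = -0.8333
deviations (xᵢ − x̄): 8.8333, -25.1667, 1.8333, 7.8333, 3.8333, 2.8333
Σ(xᵢ − x̄)² = 798.8333 ⇒ m₂ = 798.8333/6 = 133.13889
Σ(xᵢ − x̄)³ = -14684.4444 ⇒ m₃ = -14684.4444/6 = -2447.40741
m₂^(3/2) = 133.13889^(1.5) = 1536.23407
g_1 = m₃ / m₂^(3/2) = -2447.40741 / 1536.23407 ≈ -1.593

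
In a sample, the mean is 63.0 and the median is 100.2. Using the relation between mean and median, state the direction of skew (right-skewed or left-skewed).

mean − median = 63.0 − 100.2 = -37.2
mean < median ⇒ the longer tail is on the left ⇒ left-skewed (negatively skewed).

left-skewed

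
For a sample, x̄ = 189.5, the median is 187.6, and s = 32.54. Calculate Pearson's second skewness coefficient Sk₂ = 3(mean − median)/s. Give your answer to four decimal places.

0.1752

Sk₂ = 3(189.5 − 187.6) / 32.54 = 3 × 1.9000 / 32.54
    = 5.7000 / 32.54 ≈ 0.1752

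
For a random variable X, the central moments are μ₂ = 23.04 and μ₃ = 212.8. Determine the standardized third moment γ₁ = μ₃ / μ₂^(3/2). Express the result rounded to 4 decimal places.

1.9242

σ = √μ₂ = √23.04 = 4.80000
σ³ = μ₂^(3/2) = 110.59200
γ₁ = μ₃/σ³ = 212.8 / 110.59200 ≈ 1.9242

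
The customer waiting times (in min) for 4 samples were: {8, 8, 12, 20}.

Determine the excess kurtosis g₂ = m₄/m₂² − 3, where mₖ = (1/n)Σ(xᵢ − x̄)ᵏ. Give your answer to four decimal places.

x̄ = 12.0000
Σ(xᵢ − x̄)² = 96.0000 ⇒ m₂ = 24.00000
Σ(xᵢ − x̄)⁴ = 4608.0000 ⇒ m₄ = 1152.00000
m₂² = 576.00000
g₂ = m₄/m₂² − 3 = 2.00000 − 3 ≈ -1.0000

-1.0000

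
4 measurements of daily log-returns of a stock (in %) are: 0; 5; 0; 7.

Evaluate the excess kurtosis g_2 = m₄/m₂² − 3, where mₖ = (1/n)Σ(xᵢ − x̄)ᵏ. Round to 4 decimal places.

x̄ = 3.0000
Σ(xᵢ − x̄)² = 38.0000 ⇒ m₂ = 9.50000
Σ(xᵢ − x̄)⁴ = 434.0000 ⇒ m₄ = 108.50000
m₂² = 90.25000
g_2 = m₄/m₂² − 3 = 1.20222 − 3 ≈ -1.7978

-1.7978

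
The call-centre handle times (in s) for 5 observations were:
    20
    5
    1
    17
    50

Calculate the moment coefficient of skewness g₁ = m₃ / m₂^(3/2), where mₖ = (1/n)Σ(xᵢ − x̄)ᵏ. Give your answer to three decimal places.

0.898

x̄ = (20 + 5 + 1 + 17 + 50) / 5 = 18.6000
deviations (xᵢ − x̄): 1.4000, -13.6000, -17.6000, -1.6000, 31.4000
Σ(xᵢ − x̄)² = 1485.2000 ⇒ m₂ = 1485.2000/5 = 297.04000
Σ(xᵢ − x̄)³ = 22990.5600 ⇒ m₃ = 22990.5600/5 = 4598.11200
m₂^(3/2) = 297.04000^(1.5) = 5119.43937
g₁ = m₃ / m₂^(3/2) = 4598.11200 / 5119.43937 ≈ 0.898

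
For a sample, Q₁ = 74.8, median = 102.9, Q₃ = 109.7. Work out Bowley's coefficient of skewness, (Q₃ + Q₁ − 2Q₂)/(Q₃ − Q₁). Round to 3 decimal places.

-0.610

numerator: Q₃ + Q₁ − 2Q₂ = 109.7 + 74.8 − 2×102.9 = -21.3000
denominator: Q₃ − Q₁ = 109.7 − 74.8 = 34.9000
Bowley skewness = -21.3000 / 34.9000 ≈ -0.610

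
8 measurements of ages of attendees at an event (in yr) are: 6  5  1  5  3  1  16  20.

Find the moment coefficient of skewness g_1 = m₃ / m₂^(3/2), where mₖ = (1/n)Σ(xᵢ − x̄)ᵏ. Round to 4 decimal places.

0.9995

x̄ = (6 + 5 + 1 + 5 + 3 + 1 + 16 + 20) / 8 = 7.1250
deviations (xᵢ − x̄): -1.1250, -2.1250, -6.1250, -2.1250, -4.1250, -6.1250, 8.8750, 12.8750
Σ(xᵢ − x̄)² = 346.8750 ⇒ m₂ = 346.8750/8 = 43.35938
Σ(xᵢ − x̄)³ = 2282.9063 ⇒ m₃ = 2282.9063/8 = 285.36328
m₂^(3/2) = 43.35938^(1.5) = 285.51210
g_1 = m₃ / m₂^(3/2) = 285.36328 / 285.51210 ≈ 0.9995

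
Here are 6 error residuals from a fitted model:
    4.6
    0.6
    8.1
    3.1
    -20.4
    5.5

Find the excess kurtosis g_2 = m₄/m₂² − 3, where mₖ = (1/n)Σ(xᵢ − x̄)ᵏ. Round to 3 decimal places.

0.805

x̄ = 0.2500
Σ(xᵢ − x̄)² = 542.7750 ⇒ m₂ = 90.46250
Σ(xᵢ − x̄)⁴ = 186817.2234 ⇒ m₄ = 31136.20391
m₂² = 8183.46391
g_2 = m₄/m₂² − 3 = 3.80477 − 3 ≈ 0.805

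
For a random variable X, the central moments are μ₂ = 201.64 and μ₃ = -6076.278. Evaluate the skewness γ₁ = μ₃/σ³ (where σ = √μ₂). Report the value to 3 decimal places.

-2.122

σ = √μ₂ = √201.64 = 14.20000
σ³ = μ₂^(3/2) = 2863.28800
γ₁ = μ₃/σ³ = -6076.278 / 2863.28800 ≈ -2.122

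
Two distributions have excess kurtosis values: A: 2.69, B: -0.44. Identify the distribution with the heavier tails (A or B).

A

Higher excess kurtosis ⇒ heavier tails relative to the normal distribution.
2.69 vs -0.44: the larger is 2.69, so A has heavier tails. (A is leptokurtic — heavier-than-normal tails; the other is platykurtic.)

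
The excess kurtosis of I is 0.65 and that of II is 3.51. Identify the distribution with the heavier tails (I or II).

Higher excess kurtosis ⇒ heavier tails relative to the normal distribution.
0.65 vs 3.51: the larger is 3.51, so II has heavier tails.

II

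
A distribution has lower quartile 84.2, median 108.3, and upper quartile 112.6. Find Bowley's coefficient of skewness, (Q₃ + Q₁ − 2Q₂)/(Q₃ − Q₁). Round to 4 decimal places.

numerator: Q₃ + Q₁ − 2Q₂ = 112.6 + 84.2 − 2×108.3 = -19.8000
denominator: Q₃ − Q₁ = 112.6 − 84.2 = 28.4000
Bowley skewness = -19.8000 / 28.4000 ≈ -0.6972

-0.6972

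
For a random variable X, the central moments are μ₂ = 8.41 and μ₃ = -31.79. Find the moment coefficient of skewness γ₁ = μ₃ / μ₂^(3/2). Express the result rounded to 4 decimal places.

σ = √μ₂ = √8.41 = 2.90000
σ³ = μ₂^(3/2) = 24.38900
γ₁ = μ₃/σ³ = -31.79 / 24.38900 ≈ -1.3035

-1.3035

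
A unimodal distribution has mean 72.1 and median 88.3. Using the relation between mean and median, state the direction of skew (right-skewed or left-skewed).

mean − median = 72.1 − 88.3 = -16.2
mean < median ⇒ the longer tail is on the left ⇒ left-skewed (negatively skewed).

left-skewed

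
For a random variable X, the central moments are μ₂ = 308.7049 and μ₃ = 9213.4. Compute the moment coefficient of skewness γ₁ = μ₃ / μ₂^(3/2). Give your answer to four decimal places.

1.6987

σ = √μ₂ = √308.7049 = 17.57000
σ³ = μ₂^(3/2) = 5423.94509
γ₁ = μ₃/σ³ = 9213.4 / 5423.94509 ≈ 1.6987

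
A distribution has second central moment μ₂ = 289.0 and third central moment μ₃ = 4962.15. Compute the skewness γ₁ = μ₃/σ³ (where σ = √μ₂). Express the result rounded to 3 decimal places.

1.010

σ = √μ₂ = √289.0 = 17.00000
σ³ = μ₂^(3/2) = 4913.00000
γ₁ = μ₃/σ³ = 4962.15 / 4913.00000 ≈ 1.010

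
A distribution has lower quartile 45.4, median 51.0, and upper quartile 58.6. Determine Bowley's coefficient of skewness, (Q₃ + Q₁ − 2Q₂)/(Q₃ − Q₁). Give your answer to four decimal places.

0.1515

numerator: Q₃ + Q₁ − 2Q₂ = 58.6 + 45.4 − 2×51.0 = 2.0000
denominator: Q₃ − Q₁ = 58.6 − 45.4 = 13.2000
Bowley skewness = 2.0000 / 13.2000 ≈ 0.1515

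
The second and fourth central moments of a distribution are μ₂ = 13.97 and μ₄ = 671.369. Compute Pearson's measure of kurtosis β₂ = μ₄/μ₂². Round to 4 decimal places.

μ₂² = 13.97² = 195.16090
μ₄/μ₂² = 671.369 / 195.16090 = 3.44008
β₂ ≈ 3.4401

3.4401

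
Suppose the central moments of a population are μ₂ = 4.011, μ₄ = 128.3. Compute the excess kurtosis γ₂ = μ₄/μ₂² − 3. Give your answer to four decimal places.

μ₂² = 4.011² = 16.08812
μ₄/μ₂² = 128.3 / 16.08812 = 7.97483
γ₂ = 7.97483 − 3 ≈ 4.9748

4.9748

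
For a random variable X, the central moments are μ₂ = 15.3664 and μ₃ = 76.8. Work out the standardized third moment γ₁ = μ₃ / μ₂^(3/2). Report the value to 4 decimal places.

σ = √μ₂ = √15.3664 = 3.92000
σ³ = μ₂^(3/2) = 60.23629
γ₁ = μ₃/σ³ = 76.8 / 60.23629 ≈ 1.2750

1.2750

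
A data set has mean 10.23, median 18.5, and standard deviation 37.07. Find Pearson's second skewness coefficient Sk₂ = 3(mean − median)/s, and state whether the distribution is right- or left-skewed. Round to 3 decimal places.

Sk₂ = 3(10.23 − 18.5) / 37.07 = 3 × -8.2700 / 37.07
    = -24.8100 / 37.07 ≈ -0.669
Sk₂ < 0 ⇒ mean < median ⇒ left-skewed (negative skew).

-0.669, left-skewed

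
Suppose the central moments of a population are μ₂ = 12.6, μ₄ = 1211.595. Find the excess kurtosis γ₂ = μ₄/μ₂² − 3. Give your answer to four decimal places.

4.6316

μ₂² = 12.6² = 158.76000
μ₄/μ₂² = 1211.595 / 158.76000 = 7.63161
γ₂ = 7.63161 − 3 ≈ 4.6316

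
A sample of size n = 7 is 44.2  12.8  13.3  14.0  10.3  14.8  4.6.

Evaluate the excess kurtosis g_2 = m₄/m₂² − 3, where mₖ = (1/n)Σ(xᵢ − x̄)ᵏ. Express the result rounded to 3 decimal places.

1.572

x̄ = 16.2857
Σ(xᵢ − x̄)² = 980.0886 ⇒ m₂ = 140.01265
Σ(xᵢ − x̄)⁴ = 627354.5728 ⇒ m₄ = 89622.08183
m₂² = 19603.54302
g_2 = m₄/m₂² − 3 = 4.57173 − 3 ≈ 1.572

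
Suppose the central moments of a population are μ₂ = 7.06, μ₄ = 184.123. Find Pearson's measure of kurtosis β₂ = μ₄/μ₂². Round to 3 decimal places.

3.694

μ₂² = 7.06² = 49.84360
μ₄/μ₂² = 184.123 / 49.84360 = 3.69401
β₂ ≈ 3.694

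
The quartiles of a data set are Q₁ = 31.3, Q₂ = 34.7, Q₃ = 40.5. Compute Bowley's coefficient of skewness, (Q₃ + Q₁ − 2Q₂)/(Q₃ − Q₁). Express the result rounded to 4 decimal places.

numerator: Q₃ + Q₁ − 2Q₂ = 40.5 + 31.3 − 2×34.7 = 2.4000
denominator: Q₃ − Q₁ = 40.5 − 31.3 = 9.2000
Bowley skewness = 2.4000 / 9.2000 ≈ 0.2609

0.2609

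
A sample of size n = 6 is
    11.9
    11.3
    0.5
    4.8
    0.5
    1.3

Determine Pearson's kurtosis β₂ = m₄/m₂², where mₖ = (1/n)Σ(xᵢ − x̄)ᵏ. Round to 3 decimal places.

1.433

x̄ = 5.0500
Σ(xᵢ − x̄)² = 141.5150 ⇒ m₂ = 23.58583
Σ(xᵢ − x̄)⁴ = 4782.5447 ⇒ m₄ = 797.09079
m₂² = 556.29153
β₂ = m₄/m₂² = 797.09079 / 556.29153 ≈ 1.433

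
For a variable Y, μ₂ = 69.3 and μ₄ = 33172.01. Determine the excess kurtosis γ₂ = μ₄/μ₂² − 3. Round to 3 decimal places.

3.907

μ₂² = 69.3² = 4802.49000
μ₄/μ₂² = 33172.01 / 4802.49000 = 6.90725
γ₂ = 6.90725 − 3 ≈ 3.907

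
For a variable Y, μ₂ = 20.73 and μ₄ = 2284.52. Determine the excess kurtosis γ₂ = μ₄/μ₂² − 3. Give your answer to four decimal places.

μ₂² = 20.73² = 429.73290
μ₄/μ₂² = 2284.52 / 429.73290 = 5.31614
γ₂ = 5.31614 − 3 ≈ 2.3161

2.3161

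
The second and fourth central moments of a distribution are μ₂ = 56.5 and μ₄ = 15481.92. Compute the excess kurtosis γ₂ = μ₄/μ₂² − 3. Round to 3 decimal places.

1.850

μ₂² = 56.5² = 3192.25000
μ₄/μ₂² = 15481.92 / 3192.25000 = 4.84985
γ₂ = 4.84985 − 3 ≈ 1.850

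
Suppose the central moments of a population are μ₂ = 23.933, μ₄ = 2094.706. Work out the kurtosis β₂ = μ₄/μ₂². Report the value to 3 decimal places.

3.657

μ₂² = 23.933² = 572.78849
μ₄/μ₂² = 2094.706 / 572.78849 = 3.65703
β₂ ≈ 3.657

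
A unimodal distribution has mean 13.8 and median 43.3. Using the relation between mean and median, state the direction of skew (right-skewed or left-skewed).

left-skewed

mean − median = 13.8 − 43.3 = -29.5
mean < median ⇒ the longer tail is on the left ⇒ left-skewed (negatively skewed).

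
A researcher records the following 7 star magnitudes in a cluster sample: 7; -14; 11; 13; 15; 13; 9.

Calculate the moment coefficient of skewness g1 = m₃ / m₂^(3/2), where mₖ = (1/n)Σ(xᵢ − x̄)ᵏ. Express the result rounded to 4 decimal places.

-1.7422

x̄ = (7 - 14 + 11 + 13 + 15 + 13 + 9) / 7 = 7.7143
deviations (xᵢ − x̄): -0.7143, -21.7143, 3.2857, 5.2857, 7.2857, 5.2857, 1.2857
Σ(xᵢ − x̄)² = 593.4286 ⇒ m₂ = 593.4286/7 = 84.77551
Σ(xᵢ − x̄)³ = -9519.1837 ⇒ m₃ = -9519.1837/7 = -1359.88338
m₂^(3/2) = 84.77551^(1.5) = 780.55879
g1 = m₃ / m₂^(3/2) = -1359.88338 / 780.55879 ≈ -1.7422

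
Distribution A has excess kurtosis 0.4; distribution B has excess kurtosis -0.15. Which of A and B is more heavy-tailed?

A

Higher excess kurtosis ⇒ heavier tails relative to the normal distribution.
0.4 vs -0.15: the larger is 0.4, so A has heavier tails. (A is leptokurtic — heavier-than-normal tails; the other is platykurtic.)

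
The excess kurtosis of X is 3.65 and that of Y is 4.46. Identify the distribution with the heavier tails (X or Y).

Y

Higher excess kurtosis ⇒ heavier tails relative to the normal distribution.
3.65 vs 4.46: the larger is 4.46, so Y has heavier tails.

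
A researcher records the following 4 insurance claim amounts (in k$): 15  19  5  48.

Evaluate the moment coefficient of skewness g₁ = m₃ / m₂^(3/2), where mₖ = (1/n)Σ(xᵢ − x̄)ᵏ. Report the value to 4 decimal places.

x̄ = (15 + 19 + 5 + 48) / 4 = 21.7500
deviations (xᵢ − x̄): -6.7500, -2.7500, -16.7500, 26.2500
Σ(xᵢ − x̄)² = 1022.7500 ⇒ m₂ = 1022.7500/4 = 255.68750
Σ(xᵢ − x̄)³ = 13060.1250 ⇒ m₃ = 13060.1250/4 = 3265.03125
m₂^(3/2) = 255.68750^(1.5) = 4088.50229
g₁ = m₃ / m₂^(3/2) = 3265.03125 / 4088.50229 ≈ 0.7986

0.7986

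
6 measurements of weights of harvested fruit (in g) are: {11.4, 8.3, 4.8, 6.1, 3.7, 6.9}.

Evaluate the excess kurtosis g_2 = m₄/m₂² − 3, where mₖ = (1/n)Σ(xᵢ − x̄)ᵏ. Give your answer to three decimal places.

x̄ = 6.8667
Σ(xᵢ − x̄)² = 37.4933 ⇒ m₂ = 6.24889
Σ(xᵢ − x̄)⁴ = 545.7131 ⇒ m₄ = 90.95219
m₂² = 39.04861
g_2 = m₄/m₂² − 3 = 2.32920 − 3 ≈ -0.671

-0.671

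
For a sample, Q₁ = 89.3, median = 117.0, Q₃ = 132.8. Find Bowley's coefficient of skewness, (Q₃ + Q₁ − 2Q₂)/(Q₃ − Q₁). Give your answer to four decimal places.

numerator: Q₃ + Q₁ − 2Q₂ = 132.8 + 89.3 − 2×117.0 = -11.9000
denominator: Q₃ − Q₁ = 132.8 − 89.3 = 43.5000
Bowley skewness = -11.9000 / 43.5000 ≈ -0.2736

-0.2736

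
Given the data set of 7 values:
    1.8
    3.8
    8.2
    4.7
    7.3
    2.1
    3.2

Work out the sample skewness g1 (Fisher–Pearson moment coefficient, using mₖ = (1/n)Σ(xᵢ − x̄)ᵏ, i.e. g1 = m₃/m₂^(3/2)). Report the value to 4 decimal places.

x̄ = (1.8 + 3.8 + 8.2 + 4.7 + 7.3 + 2.1 + 3.2) / 7 = 4.4429
deviations (xᵢ − x̄): -2.6429, -0.6429, 3.7571, 0.2571, 2.8571, -2.3429, -1.2429
Σ(xᵢ − x̄)² = 36.7771 ⇒ m₂ = 36.7771/7 = 5.25388
Σ(xᵢ − x̄)³ = 42.8720 ⇒ m₃ = 42.8720/7 = 6.12457
m₂^(3/2) = 5.25388^(1.5) = 12.04259
g1 = m₃ / m₂^(3/2) = 6.12457 / 12.04259 ≈ 0.5086

0.5086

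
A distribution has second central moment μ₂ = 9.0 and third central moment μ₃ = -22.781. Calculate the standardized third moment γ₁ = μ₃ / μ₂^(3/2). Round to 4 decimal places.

σ = √μ₂ = √9.0 = 3.00000
σ³ = μ₂^(3/2) = 27.00000
γ₁ = μ₃/σ³ = -22.781 / 27.00000 ≈ -0.8437

-0.8437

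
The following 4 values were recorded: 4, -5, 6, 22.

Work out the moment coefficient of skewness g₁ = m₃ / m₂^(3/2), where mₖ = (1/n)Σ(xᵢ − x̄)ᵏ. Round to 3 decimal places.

0.516

x̄ = (4 - 5 + 6 + 22) / 4 = 6.7500
deviations (xᵢ − x̄): -2.7500, -11.7500, -0.7500, 15.2500
Σ(xᵢ − x̄)² = 378.7500 ⇒ m₂ = 378.7500/4 = 94.68750
Σ(xᵢ − x̄)³ = 1903.1250 ⇒ m₃ = 1903.1250/4 = 475.78125
m₂^(3/2) = 94.68750^(1.5) = 921.38041
g₁ = m₃ / m₂^(3/2) = 475.78125 / 921.38041 ≈ 0.516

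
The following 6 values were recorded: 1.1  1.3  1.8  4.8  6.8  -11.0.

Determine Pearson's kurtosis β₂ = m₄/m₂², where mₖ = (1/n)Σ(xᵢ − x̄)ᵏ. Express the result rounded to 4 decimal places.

3.3878

x̄ = 0.8000
Σ(xᵢ − x̄)² = 192.5800 ⇒ m₂ = 32.09667
Σ(xᵢ − x̄)⁴ = 20940.8482 ⇒ m₄ = 3490.14137
m₂² = 1030.19601
β₂ = m₄/m₂² = 3490.14137 / 1030.19601 ≈ 3.3878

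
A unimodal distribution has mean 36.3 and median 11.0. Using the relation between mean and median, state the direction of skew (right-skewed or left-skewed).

right-skewed

mean − median = 36.3 − 11.0 = 25.3
mean > median ⇒ the longer tail is on the right ⇒ right-skewed (positively skewed).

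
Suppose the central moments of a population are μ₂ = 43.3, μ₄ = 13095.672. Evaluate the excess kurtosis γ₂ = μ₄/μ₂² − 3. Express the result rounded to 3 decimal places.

3.985

μ₂² = 43.3² = 1874.89000
μ₄/μ₂² = 13095.672 / 1874.89000 = 6.98477
γ₂ = 6.98477 − 3 ≈ 3.985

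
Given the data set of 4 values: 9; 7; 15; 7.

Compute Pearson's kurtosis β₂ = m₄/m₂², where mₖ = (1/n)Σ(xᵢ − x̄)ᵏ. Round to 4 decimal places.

x̄ = 9.5000
Σ(xᵢ − x̄)² = 43.0000 ⇒ m₂ = 10.75000
Σ(xᵢ − x̄)⁴ = 993.2500 ⇒ m₄ = 248.31250
m₂² = 115.56250
β₂ = m₄/m₂² = 248.31250 / 115.56250 ≈ 2.1487

2.1487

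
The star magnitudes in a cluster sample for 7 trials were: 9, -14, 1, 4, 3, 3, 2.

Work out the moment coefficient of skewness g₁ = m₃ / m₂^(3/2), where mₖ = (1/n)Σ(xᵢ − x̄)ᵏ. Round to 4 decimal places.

x̄ = (9 - 14 + 1 + 4 + 3 + 3 + 2) / 7 = 1.1429
deviations (xᵢ − x̄): 7.8571, -15.1429, -0.1429, 2.8571, 1.8571, 1.8571, 0.8571
Σ(xᵢ − x̄)² = 306.8571 ⇒ m₂ = 306.8571/7 = 43.83673
Σ(xᵢ − x̄)³ = -2950.5306 ⇒ m₃ = -2950.5306/7 = -421.50437
m₂^(3/2) = 43.83673^(1.5) = 290.24002
g₁ = m₃ / m₂^(3/2) = -421.50437 / 290.24002 ≈ -1.4523

-1.4523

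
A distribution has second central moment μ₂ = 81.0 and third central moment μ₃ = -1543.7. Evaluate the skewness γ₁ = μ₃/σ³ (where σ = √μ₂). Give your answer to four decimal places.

-2.1176

σ = √μ₂ = √81.0 = 9.00000
σ³ = μ₂^(3/2) = 729.00000
γ₁ = μ₃/σ³ = -1543.7 / 729.00000 ≈ -2.1176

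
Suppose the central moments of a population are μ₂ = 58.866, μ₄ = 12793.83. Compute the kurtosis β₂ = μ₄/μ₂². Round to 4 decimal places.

μ₂² = 58.866² = 3465.20596
μ₄/μ₂² = 12793.83 / 3465.20596 = 3.69208
β₂ ≈ 3.6921

3.6921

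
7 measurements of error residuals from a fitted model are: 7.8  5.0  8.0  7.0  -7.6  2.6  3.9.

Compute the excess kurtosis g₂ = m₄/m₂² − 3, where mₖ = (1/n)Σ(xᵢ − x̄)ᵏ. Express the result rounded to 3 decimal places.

0.954

x̄ = 3.8143
Σ(xᵢ − x̄)² = 176.7286 ⇒ m₂ = 25.24694
Σ(xᵢ − x̄)⁴ = 17640.8889 ⇒ m₄ = 2520.12699
m₂² = 637.40792
g₂ = m₄/m₂² − 3 = 3.95371 − 3 ≈ 0.954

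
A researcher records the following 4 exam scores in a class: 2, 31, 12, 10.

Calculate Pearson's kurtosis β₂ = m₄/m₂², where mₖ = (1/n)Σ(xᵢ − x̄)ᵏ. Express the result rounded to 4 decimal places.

x̄ = 13.7500
Σ(xᵢ − x̄)² = 452.7500 ⇒ m₂ = 113.18750
Σ(xᵢ − x̄)⁴ = 107811.8281 ⇒ m₄ = 26952.95703
m₂² = 12811.41016
β₂ = m₄/m₂² = 26952.95703 / 12811.41016 ≈ 2.1038

2.1038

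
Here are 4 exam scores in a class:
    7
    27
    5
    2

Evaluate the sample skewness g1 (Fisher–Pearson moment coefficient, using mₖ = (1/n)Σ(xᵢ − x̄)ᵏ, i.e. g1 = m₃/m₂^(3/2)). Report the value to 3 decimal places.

1.041

x̄ = (7 + 27 + 5 + 2) / 4 = 10.2500
deviations (xᵢ − x̄): -3.2500, 16.7500, -5.2500, -8.2500
Σ(xᵢ − x̄)² = 386.7500 ⇒ m₂ = 386.7500/4 = 96.68750
Σ(xᵢ − x̄)³ = 3958.8750 ⇒ m₃ = 3958.8750/4 = 989.71875
m₂^(3/2) = 96.68750^(1.5) = 950.72627
g1 = m₃ / m₂^(3/2) = 989.71875 / 950.72627 ≈ 1.041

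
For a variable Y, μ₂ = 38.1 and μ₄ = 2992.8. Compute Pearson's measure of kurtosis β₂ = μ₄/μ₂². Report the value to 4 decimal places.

μ₂² = 38.1² = 1451.61000
μ₄/μ₂² = 2992.8 / 1451.61000 = 2.06171
β₂ ≈ 2.0617

2.0617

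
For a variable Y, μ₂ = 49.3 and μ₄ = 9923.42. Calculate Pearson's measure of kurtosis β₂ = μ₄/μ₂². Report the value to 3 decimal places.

μ₂² = 49.3² = 2430.49000
μ₄/μ₂² = 9923.42 / 2430.49000 = 4.08289
β₂ ≈ 4.083

4.083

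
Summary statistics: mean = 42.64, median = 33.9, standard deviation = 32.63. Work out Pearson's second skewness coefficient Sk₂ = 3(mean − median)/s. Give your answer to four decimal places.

0.8036

Sk₂ = 3(42.64 − 33.9) / 32.63 = 3 × 8.7400 / 32.63
    = 26.2200 / 32.63 ≈ 0.8036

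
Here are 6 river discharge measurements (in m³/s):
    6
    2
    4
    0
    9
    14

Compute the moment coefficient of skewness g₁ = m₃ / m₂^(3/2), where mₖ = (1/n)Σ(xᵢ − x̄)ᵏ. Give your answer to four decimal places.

x̄ = (6 + 2 + 4 + 0 + 9 + 14) / 6 = 5.8333
deviations (xᵢ − x̄): 0.1667, -3.8333, -1.8333, -5.8333, 3.1667, 8.1667
Σ(xᵢ − x̄)² = 128.8333 ⇒ m₂ = 128.8333/6 = 21.47222
Σ(xᵢ − x̄)³ = 315.4444 ⇒ m₃ = 315.4444/6 = 52.57407
m₂^(3/2) = 21.47222^(1.5) = 99.49826
g₁ = m₃ / m₂^(3/2) = 52.57407 / 99.49826 ≈ 0.5284

0.5284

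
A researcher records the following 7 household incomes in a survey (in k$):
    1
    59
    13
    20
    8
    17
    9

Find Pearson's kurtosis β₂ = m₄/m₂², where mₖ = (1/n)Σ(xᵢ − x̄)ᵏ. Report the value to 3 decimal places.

x̄ = 18.1429
Σ(xᵢ − x̄)² = 2180.8571 ⇒ m₂ = 311.55102
Σ(xᵢ − x̄)⁴ = 2891231.4810 ⇒ m₄ = 413033.06872
m₂² = 97064.03832
β₂ = m₄/m₂² = 413033.06872 / 97064.03832 ≈ 4.255

4.255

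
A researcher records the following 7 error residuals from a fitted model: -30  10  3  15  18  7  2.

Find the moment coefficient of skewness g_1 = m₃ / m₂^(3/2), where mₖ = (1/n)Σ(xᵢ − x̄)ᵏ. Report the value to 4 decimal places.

-1.4725

x̄ = (-30 + 10 + 3 + 15 + 18 + 7 + 2) / 7 = 3.5714
deviations (xᵢ − x̄): -33.5714, 6.4286, -0.5714, 11.4286, 14.4286, 3.4286, -1.5714
Σ(xᵢ − x̄)² = 1521.7143 ⇒ m₂ = 1521.7143/7 = 217.38776
Σ(xᵢ − x̄)³ = -33037.9592 ⇒ m₃ = -33037.9592/7 = -4719.70845
m₂^(3/2) = 217.38776^(1.5) = 3205.18142
g_1 = m₃ / m₂^(3/2) = -4719.70845 / 3205.18142 ≈ -1.4725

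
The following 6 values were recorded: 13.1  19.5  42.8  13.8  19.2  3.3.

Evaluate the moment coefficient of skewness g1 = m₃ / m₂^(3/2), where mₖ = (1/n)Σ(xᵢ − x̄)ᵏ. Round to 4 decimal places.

0.9734

x̄ = (13.1 + 19.5 + 42.8 + 13.8 + 19.2 + 3.3) / 6 = 18.6167
deviations (xᵢ − x̄): -5.5167, 0.8833, 24.1833, -4.8167, 0.5833, -15.3167
Σ(xᵢ − x̄)² = 874.1883 ⇒ m₂ = 874.1883/6 = 145.69806
Σ(xᵢ − x̄)³ = 10271.1796 ⇒ m₃ = 10271.1796/6 = 1711.86326
m₂^(3/2) = 145.69806^(1.5) = 1758.65493
g1 = m₃ / m₂^(3/2) = 1711.86326 / 1758.65493 ≈ 0.9734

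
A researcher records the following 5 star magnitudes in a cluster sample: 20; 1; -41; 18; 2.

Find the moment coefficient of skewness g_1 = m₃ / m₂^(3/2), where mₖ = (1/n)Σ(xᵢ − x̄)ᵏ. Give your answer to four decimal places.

x̄ = (20 + 1 - 41 + 18 + 2) / 5 = 0.0000
deviations (xᵢ − x̄): 20.0000, 1.0000, -41.0000, 18.0000, 2.0000
Σ(xᵢ − x̄)² = 2410.0000 ⇒ m₂ = 2410.0000/5 = 482.00000
Σ(xᵢ − x̄)³ = -55080.0000 ⇒ m₃ = -55080.0000/5 = -11016.00000
m₂^(3/2) = 482.00000^(1.5) = 10582.06823
g_1 = m₃ / m₂^(3/2) = -11016.00000 / 10582.06823 ≈ -1.0410

-1.0410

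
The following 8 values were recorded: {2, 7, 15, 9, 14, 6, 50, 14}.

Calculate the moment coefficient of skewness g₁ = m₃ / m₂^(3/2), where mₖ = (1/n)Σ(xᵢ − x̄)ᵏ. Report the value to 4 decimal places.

x̄ = (2 + 7 + 15 + 9 + 14 + 6 + 50 + 14) / 8 = 14.6250
deviations (xᵢ − x̄): -12.6250, -7.6250, 0.3750, -5.6250, -0.6250, -8.6250, 35.3750, -0.6250
Σ(xᵢ − x̄)² = 1575.8750 ⇒ m₂ = 1575.8750/8 = 196.98438
Σ(xᵢ − x̄)³ = 40992.2813 ⇒ m₃ = 40992.2813/8 = 5124.03516
m₂^(3/2) = 196.98438^(1.5) = 2764.69781
g₁ = m₃ / m₂^(3/2) = 5124.03516 / 2764.69781 ≈ 1.8534

1.8534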